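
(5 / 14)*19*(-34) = -1615 / 7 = -230.71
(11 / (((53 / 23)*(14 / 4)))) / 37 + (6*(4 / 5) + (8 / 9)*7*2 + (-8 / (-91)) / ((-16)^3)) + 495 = 2106250157387 / 4111511040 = 512.28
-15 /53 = -0.28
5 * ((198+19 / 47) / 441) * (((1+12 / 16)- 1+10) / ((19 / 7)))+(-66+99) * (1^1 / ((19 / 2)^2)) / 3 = 38613761 / 4275684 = 9.03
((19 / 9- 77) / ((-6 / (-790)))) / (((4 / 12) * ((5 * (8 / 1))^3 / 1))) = -26623 / 57600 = -0.46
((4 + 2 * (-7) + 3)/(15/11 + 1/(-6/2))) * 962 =-111111/17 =-6535.94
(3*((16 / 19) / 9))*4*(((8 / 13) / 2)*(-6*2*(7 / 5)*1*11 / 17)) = -78848 / 20995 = -3.76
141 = 141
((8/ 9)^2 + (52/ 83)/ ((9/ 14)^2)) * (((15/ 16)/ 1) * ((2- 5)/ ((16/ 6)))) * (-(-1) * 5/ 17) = -475/ 664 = -0.72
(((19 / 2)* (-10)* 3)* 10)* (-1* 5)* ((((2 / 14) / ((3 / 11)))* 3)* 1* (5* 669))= 524328750 / 7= 74904107.14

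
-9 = -9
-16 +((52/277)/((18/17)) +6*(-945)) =-14174756/2493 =-5685.82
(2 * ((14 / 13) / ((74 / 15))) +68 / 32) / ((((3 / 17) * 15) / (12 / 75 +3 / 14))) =0.36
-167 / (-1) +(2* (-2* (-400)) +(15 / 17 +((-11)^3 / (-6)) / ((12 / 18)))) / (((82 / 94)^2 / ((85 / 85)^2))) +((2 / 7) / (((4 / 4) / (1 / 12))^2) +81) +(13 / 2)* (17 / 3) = 992676367 / 351288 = 2825.82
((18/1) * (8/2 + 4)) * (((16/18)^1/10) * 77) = 4928/5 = 985.60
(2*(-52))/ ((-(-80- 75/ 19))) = -1976/ 1595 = -1.24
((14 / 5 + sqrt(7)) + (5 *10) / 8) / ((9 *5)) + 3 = sqrt(7) / 45 + 2881 / 900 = 3.26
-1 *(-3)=3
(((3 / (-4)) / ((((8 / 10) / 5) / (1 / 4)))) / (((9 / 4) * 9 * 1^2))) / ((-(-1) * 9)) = -25 / 3888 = -0.01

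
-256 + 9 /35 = -8951 /35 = -255.74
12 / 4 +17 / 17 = 4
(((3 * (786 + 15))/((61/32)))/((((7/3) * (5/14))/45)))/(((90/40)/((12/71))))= 22146048/4331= 5113.38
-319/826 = -0.39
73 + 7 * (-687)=-4736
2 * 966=1932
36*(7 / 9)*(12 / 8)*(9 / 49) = 54 / 7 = 7.71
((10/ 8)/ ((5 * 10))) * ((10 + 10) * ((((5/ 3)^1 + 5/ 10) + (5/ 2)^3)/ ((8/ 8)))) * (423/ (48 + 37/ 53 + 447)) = 3190971/ 420352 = 7.59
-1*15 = -15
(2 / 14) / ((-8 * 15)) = -1 / 840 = -0.00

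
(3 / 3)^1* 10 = 10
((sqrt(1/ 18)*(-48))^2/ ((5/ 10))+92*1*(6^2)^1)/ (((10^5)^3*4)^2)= 223/ 1000000000000000000000000000000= 0.00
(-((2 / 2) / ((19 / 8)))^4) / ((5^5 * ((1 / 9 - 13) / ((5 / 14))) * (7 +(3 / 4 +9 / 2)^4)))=1179648 / 3245271379686875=0.00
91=91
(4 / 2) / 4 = 1 / 2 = 0.50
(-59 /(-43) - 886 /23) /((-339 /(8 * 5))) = 489880 /111757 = 4.38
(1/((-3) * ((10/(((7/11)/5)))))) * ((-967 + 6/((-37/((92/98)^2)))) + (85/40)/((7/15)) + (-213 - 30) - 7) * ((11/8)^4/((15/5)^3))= 0.68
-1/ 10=-0.10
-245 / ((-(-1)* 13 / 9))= -2205 / 13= -169.62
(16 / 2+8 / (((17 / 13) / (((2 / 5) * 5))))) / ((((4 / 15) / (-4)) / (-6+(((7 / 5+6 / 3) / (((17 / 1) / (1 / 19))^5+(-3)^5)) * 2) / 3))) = 6802892072855269 / 3735438153700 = 1821.18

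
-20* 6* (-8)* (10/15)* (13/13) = 640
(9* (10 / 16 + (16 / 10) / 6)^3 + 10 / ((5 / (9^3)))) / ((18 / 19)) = 5342059817 / 3456000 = 1545.73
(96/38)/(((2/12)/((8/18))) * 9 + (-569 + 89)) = -128/24149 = -0.01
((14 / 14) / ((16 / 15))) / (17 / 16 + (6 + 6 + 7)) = 5 / 107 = 0.05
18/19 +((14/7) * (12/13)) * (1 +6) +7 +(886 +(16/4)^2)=227949/247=922.87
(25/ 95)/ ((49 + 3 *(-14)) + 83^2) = 5/ 131024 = 0.00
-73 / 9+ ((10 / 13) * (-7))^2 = 31763 / 1521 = 20.88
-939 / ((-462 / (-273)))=-12207 / 22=-554.86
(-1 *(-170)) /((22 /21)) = 162.27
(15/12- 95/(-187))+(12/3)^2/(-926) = 602861/346324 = 1.74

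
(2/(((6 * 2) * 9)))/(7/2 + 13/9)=1/267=0.00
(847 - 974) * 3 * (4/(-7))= 1524/7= 217.71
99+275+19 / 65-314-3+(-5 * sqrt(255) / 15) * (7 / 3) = 3724 / 65-7 * sqrt(255) / 9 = 44.87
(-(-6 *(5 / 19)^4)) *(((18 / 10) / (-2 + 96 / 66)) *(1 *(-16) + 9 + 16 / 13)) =928125 / 1694173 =0.55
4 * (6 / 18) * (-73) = -292 / 3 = -97.33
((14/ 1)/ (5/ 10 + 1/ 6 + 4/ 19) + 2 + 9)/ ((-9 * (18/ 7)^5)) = -5663959/ 212576400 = -0.03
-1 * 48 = -48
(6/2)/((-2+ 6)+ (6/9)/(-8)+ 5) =36/107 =0.34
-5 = -5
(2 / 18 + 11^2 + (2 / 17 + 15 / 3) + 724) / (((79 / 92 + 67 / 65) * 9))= 777908300 / 15558723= 50.00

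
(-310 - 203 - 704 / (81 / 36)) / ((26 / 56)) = -208124 / 117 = -1778.84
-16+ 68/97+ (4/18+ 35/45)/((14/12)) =-9806/679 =-14.44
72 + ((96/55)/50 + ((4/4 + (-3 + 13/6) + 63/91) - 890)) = -87634631/107250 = -817.11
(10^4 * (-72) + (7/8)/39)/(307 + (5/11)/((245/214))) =-121080956227/51694344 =-2342.25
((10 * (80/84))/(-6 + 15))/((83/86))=17200/15687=1.10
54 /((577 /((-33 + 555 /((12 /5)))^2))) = 16978923 /4616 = 3678.28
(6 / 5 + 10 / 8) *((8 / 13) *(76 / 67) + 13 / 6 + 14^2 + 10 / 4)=12891067 / 26130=493.34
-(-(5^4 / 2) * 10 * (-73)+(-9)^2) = -228206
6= 6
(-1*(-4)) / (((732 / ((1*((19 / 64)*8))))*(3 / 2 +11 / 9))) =57 / 11956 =0.00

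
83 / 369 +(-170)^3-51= -1812915736 / 369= -4913050.78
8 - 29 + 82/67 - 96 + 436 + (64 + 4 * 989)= 290795/67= 4340.22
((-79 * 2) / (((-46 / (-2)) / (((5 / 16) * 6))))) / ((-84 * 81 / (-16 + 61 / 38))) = -216065 / 7928928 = -0.03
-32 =-32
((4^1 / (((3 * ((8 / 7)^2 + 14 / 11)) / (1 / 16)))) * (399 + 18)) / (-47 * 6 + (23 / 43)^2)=-996611 / 20835560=-0.05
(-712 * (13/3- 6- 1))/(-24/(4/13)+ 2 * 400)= 2848/1083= 2.63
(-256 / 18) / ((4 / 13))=-416 / 9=-46.22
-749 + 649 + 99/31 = -3001/31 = -96.81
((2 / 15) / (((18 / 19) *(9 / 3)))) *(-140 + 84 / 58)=-76342 / 11745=-6.50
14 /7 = 2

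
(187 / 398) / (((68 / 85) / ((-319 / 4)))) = -298265 / 6368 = -46.84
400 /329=1.22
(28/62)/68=7/1054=0.01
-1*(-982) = 982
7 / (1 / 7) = 49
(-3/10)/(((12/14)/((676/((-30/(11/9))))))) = 13013/1350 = 9.64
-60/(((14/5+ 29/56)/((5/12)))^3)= -857500000/7215885801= -0.12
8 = 8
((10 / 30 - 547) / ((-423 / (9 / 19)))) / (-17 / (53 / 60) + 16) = -21730 / 115197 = -0.19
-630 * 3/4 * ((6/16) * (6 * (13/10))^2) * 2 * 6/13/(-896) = 28431/2560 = 11.11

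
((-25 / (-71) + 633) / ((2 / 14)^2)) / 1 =2203432 / 71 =31034.25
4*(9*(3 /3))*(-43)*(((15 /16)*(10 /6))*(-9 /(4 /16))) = 87075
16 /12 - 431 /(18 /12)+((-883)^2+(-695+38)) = 778746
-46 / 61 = -0.75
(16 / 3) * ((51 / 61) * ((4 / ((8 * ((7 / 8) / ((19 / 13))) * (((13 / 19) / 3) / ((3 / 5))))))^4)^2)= 221333180833854444442054618531233792 / 91404552490696900064521523828125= 2421.47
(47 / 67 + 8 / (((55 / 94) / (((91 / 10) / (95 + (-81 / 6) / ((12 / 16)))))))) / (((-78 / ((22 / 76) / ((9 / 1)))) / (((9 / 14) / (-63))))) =156557 / 16055839800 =0.00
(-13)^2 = 169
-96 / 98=-48 / 49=-0.98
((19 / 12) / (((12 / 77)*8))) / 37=1463 / 42624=0.03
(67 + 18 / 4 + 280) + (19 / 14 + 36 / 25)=354.30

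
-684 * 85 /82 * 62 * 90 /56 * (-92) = 1865421900 /287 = 6499727.87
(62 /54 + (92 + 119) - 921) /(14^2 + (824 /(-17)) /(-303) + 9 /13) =-427201619 /118636371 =-3.60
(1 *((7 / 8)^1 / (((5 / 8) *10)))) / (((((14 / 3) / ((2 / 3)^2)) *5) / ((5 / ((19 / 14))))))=14 / 1425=0.01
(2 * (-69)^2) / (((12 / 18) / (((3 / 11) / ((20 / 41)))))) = 1756809 / 220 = 7985.50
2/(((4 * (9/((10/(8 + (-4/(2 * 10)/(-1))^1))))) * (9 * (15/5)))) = 25/9963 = 0.00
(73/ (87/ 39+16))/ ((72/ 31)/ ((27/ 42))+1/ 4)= 117676/ 113523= 1.04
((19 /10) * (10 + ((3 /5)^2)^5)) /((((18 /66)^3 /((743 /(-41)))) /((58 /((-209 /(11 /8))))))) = 2802382629793043 /432421875000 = 6480.67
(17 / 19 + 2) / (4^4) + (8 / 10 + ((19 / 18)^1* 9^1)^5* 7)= 13172866411 / 24320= 541647.47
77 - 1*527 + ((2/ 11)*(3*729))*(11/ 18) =-207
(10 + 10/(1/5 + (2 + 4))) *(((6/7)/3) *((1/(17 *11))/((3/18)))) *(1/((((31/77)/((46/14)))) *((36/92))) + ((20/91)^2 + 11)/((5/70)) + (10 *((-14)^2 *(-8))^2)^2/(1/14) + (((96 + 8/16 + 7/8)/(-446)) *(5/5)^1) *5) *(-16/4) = -1195934263856539450786203000/331858267741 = -3603750094874570.75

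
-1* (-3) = 3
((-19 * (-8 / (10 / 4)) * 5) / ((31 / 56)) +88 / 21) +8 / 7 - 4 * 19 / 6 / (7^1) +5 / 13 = 4680629 / 8463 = 553.07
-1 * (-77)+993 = 1070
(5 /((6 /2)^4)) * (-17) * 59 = -5015 /81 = -61.91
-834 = -834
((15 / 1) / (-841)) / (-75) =1 / 4205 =0.00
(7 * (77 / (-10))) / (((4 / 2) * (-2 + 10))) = -539 / 160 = -3.37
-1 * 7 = -7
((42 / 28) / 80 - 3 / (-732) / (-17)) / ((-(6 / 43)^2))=-5678279 / 5973120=-0.95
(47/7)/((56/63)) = 423/56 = 7.55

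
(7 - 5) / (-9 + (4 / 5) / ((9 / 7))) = -90 / 377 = -0.24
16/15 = 1.07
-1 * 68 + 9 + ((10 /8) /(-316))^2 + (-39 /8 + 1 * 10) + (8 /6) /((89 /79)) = -22477379213 /426584832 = -52.69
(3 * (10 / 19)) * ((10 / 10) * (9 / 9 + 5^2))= 780 / 19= 41.05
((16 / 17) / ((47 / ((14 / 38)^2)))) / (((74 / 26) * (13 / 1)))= 784 / 10672243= 0.00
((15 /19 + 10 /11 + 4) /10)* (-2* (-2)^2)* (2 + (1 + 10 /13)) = -233436 /13585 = -17.18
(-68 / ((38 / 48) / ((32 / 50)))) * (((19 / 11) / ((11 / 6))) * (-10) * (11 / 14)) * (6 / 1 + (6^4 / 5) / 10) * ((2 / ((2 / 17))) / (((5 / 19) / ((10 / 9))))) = 1281994752 / 1375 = 932359.82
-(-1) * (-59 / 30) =-59 / 30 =-1.97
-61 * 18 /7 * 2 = -2196 /7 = -313.71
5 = 5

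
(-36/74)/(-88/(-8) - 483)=9/8732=0.00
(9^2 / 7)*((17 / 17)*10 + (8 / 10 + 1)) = 4779 / 35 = 136.54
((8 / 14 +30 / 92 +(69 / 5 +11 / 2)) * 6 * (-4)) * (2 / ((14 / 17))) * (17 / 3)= -37590808 / 5635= -6670.95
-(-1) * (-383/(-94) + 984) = 92879/94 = 988.07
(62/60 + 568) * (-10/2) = -17071/6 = -2845.17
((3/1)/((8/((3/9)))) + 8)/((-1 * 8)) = -65/64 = -1.02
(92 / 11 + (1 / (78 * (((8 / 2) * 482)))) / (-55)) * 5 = 69176639 / 1654224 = 41.82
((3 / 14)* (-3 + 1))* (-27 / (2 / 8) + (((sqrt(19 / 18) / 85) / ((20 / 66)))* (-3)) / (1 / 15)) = 297* sqrt(38) / 2380 + 324 / 7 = 47.05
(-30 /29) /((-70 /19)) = 57 /203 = 0.28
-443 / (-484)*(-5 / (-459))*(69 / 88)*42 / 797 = 0.00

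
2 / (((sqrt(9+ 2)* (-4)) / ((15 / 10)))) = -3* sqrt(11) / 44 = -0.23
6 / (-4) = -3 / 2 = -1.50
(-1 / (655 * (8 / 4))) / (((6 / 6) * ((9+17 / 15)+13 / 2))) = -3 / 65369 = -0.00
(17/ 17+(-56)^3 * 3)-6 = -526853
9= 9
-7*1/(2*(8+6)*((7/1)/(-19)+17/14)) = -133/450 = -0.30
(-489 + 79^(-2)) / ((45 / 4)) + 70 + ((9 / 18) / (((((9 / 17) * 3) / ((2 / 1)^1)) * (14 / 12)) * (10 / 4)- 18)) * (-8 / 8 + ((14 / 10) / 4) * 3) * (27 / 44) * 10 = 26.52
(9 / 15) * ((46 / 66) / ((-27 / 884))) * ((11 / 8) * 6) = -5083 / 45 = -112.96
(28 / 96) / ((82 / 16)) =0.06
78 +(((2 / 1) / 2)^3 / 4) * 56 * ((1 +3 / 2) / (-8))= 589 / 8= 73.62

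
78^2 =6084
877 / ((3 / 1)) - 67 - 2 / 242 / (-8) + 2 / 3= 218769 / 968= 226.00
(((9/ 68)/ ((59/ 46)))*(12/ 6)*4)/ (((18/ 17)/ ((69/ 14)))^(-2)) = 254016/ 6666941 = 0.04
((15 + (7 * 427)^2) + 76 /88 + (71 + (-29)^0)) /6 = 196552595 /132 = 1489034.81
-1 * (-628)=628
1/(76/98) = 49/38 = 1.29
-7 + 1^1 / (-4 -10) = -99 / 14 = -7.07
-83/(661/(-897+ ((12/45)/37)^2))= 22932767947/203604525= 112.63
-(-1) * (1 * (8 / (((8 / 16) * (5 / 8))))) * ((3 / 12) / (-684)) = -8 / 855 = -0.01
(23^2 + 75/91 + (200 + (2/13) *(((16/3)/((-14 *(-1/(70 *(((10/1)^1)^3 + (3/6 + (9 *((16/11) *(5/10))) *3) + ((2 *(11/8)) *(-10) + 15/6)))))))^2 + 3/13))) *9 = 139574104617536/143143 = 975067622.01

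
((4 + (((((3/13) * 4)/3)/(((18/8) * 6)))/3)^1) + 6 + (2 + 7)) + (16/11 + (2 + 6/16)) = 2116181/92664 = 22.84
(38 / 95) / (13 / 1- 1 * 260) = -2 / 1235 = -0.00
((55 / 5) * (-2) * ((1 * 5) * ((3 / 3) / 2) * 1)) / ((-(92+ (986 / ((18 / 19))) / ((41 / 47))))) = 20295 / 474197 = 0.04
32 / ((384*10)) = 1 / 120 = 0.01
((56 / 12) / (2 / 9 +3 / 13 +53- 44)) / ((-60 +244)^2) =39 / 2674624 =0.00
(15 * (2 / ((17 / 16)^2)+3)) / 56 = 2955 / 2312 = 1.28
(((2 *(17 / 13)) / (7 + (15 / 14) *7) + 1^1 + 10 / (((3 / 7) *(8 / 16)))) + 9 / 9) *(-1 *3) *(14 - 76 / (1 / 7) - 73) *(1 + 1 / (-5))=69284.64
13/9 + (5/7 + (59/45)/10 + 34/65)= 115189/40950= 2.81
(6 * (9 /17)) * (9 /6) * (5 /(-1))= -405 /17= -23.82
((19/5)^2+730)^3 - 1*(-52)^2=6446237183131/15625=412559179.72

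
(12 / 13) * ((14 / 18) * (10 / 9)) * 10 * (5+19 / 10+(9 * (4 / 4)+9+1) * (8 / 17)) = 754040 / 5967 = 126.37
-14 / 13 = -1.08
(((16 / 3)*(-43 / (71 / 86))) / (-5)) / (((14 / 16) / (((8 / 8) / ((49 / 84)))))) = 1893376 / 17395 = 108.85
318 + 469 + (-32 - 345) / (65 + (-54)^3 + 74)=4269488 / 5425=787.00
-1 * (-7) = 7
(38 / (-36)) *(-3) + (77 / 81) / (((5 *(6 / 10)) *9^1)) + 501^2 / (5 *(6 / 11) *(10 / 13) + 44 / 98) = 1923270924962 / 19514601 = 98555.48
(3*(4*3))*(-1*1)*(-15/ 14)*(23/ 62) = 3105/ 217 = 14.31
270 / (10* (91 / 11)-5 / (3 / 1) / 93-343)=-414315 / 399416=-1.04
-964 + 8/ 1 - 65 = -1021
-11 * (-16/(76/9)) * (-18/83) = -7128/1577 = -4.52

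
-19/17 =-1.12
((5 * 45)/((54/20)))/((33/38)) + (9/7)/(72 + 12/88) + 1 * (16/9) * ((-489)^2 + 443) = 52055250542/122199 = 425987.53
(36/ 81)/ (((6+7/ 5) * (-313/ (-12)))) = 80/ 34743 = 0.00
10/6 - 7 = -5.33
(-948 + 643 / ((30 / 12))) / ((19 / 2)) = -72.72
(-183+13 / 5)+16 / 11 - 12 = -190.95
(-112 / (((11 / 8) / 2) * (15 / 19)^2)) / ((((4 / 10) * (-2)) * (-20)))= -40432 / 2475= -16.34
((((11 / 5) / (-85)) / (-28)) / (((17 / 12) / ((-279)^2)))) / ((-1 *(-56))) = 2568753 / 2832200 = 0.91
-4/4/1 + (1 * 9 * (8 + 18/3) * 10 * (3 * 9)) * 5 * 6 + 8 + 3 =1020610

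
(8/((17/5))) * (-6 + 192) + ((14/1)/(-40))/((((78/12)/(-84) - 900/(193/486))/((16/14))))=2733669477216/6246285265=437.65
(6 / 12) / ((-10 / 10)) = -1 / 2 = -0.50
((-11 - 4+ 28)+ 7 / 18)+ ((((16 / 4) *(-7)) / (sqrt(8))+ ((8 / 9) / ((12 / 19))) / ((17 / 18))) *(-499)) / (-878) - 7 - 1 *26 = -2520667 / 134334 - 3493 *sqrt(2) / 878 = -24.39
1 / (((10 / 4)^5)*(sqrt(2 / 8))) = 64 / 3125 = 0.02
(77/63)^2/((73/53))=6413/5913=1.08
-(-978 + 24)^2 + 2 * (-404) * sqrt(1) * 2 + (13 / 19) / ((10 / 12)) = -86614462 / 95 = -911731.18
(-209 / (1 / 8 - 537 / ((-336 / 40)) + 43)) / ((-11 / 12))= 2.13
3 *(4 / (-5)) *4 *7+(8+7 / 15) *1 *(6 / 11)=-3442 / 55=-62.58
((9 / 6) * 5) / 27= 5 / 18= 0.28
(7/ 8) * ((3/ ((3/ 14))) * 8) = 98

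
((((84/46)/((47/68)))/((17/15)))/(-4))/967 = -0.00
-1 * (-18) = 18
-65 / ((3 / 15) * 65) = -5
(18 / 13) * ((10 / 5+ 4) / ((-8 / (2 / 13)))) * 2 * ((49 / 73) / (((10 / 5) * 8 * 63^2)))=-1 / 296088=-0.00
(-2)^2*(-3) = -12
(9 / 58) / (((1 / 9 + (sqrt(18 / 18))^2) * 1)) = 81 / 580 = 0.14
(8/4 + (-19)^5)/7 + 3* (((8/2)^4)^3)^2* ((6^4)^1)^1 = 7660622966154737599/7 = 1094374709450676799.86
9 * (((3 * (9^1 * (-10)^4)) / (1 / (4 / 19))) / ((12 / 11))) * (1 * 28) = 249480000 / 19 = 13130526.32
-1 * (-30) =30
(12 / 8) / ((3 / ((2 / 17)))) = 1 / 17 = 0.06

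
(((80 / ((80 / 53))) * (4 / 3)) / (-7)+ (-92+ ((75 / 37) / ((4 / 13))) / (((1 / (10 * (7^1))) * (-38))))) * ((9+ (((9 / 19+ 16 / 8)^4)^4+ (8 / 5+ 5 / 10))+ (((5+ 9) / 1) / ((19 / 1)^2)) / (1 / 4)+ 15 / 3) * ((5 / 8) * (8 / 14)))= -38246075434670203087970467277727883 / 476925185911864625429155536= -80193029.36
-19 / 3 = -6.33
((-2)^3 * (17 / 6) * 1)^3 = -314432 / 27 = -11645.63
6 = 6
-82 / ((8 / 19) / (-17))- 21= 13159 / 4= 3289.75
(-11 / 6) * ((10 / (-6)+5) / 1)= -55 / 9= -6.11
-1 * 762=-762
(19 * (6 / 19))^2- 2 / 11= 394 / 11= 35.82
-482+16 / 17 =-8178 / 17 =-481.06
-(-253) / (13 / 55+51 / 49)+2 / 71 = 48417169 / 244382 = 198.12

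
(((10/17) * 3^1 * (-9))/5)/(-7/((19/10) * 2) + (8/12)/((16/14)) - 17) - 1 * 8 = -7.83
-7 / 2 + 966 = 1925 / 2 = 962.50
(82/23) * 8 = 656/23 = 28.52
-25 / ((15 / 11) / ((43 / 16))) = -49.27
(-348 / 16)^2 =7569 / 16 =473.06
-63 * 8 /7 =-72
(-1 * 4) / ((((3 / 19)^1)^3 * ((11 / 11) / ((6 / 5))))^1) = -54872 / 45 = -1219.38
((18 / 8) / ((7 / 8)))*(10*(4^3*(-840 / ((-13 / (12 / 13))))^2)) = 167215104000 / 28561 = 5854665.59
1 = 1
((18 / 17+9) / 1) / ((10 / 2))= 171 / 85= 2.01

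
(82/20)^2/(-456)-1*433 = -19746481/45600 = -433.04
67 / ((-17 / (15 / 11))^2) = 15075 / 34969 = 0.43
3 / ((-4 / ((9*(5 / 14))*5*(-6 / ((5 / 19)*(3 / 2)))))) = 183.21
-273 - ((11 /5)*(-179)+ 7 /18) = 10837 /90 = 120.41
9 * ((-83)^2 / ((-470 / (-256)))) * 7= 55552896 / 235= 236395.30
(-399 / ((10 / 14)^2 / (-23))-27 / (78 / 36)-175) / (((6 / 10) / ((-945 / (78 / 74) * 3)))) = -13484424744 / 169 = -79789495.53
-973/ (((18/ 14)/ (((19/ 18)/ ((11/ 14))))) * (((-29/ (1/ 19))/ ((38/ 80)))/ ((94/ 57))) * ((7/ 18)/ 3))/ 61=320117/ 1751310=0.18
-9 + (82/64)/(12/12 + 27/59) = -22349/2752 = -8.12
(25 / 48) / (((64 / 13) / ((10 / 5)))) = 325 / 1536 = 0.21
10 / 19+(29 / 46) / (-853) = 391829 / 745522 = 0.53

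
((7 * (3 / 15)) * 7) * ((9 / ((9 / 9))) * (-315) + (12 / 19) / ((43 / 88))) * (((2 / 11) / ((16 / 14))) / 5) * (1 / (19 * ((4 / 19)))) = -220.90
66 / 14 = 33 / 7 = 4.71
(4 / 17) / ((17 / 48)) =192 / 289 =0.66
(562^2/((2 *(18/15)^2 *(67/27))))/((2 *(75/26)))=1026493/134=7660.40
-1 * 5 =-5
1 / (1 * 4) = 1 / 4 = 0.25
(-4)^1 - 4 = -8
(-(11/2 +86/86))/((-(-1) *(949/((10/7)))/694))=-3470/511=-6.79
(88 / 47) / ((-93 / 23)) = -2024 / 4371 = -0.46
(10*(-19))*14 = -2660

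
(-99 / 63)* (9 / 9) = -11 / 7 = -1.57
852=852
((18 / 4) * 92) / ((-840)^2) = 23 / 39200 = 0.00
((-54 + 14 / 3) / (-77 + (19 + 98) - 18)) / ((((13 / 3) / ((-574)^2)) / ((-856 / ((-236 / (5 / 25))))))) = -5217581936 / 42185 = -123683.35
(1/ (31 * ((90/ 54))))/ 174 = 1/ 8990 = 0.00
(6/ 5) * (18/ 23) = 108/ 115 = 0.94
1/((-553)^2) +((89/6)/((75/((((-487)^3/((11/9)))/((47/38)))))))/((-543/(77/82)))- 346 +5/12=275046383739637891/10666220368300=25786.68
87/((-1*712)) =-87/712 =-0.12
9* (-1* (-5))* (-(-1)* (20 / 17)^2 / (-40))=-450 / 289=-1.56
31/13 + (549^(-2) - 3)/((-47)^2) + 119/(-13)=-58601697818/8655332517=-6.77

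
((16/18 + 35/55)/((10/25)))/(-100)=-151/3960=-0.04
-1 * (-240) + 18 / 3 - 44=202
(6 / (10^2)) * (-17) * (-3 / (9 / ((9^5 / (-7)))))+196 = -935233 / 350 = -2672.09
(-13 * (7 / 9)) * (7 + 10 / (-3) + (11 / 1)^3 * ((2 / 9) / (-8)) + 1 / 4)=54145 / 162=334.23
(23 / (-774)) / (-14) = 23 / 10836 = 0.00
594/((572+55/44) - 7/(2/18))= 2376/2041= 1.16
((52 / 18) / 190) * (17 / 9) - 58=-446089 / 7695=-57.97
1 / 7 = 0.14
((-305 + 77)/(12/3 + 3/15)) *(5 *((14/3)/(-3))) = 3800/9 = 422.22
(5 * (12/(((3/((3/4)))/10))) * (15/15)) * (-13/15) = -130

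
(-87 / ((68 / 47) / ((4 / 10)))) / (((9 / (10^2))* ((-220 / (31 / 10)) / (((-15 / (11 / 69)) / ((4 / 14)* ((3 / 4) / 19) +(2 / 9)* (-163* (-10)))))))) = -120338001 / 123020942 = -0.98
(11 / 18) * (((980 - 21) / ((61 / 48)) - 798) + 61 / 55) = -141809 / 5490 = -25.83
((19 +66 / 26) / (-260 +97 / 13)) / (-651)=40 / 305319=0.00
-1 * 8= -8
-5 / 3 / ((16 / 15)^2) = -375 / 256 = -1.46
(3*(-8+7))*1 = -3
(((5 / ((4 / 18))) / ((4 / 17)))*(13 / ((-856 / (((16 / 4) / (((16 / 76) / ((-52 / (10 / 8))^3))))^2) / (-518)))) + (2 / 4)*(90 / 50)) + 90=941243036514865091199 / 668750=1407466222825966.49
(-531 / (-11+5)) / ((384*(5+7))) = 59 / 3072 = 0.02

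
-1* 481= -481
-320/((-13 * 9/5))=1600/117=13.68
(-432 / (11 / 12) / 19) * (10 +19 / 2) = -483.67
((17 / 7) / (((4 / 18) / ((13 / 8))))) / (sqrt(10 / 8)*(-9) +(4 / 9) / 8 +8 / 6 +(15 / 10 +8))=1449981*sqrt(5) / 314216 +125307 / 11222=21.48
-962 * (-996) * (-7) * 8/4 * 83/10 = -556686312/5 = -111337262.40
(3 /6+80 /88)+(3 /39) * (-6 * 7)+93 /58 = -905 /4147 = -0.22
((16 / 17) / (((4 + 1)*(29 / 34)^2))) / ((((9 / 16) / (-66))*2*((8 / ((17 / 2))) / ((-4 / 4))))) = 203456 / 12615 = 16.13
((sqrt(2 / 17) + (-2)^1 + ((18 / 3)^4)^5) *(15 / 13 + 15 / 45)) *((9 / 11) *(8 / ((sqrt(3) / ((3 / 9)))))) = 464 *sqrt(3) *(sqrt(34) + 62154693481070558) / 7293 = 6849302123360910.00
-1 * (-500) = 500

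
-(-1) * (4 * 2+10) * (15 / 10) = 27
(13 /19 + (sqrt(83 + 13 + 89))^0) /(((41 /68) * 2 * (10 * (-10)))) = -272 /19475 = -0.01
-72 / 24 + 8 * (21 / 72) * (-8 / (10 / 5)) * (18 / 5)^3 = -438.46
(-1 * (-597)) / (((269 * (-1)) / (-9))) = 5373 / 269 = 19.97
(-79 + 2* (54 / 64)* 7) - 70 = -2195 / 16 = -137.19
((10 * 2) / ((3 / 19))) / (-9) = -14.07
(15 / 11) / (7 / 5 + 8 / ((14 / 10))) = 175 / 913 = 0.19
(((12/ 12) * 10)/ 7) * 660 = 6600/ 7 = 942.86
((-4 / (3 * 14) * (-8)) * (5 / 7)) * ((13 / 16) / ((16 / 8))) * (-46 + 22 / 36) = -53105 / 5292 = -10.03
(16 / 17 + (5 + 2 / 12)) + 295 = 30713 / 102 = 301.11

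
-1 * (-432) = 432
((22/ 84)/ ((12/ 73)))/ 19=803/ 9576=0.08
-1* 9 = -9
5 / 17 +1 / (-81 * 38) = 15373 / 52326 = 0.29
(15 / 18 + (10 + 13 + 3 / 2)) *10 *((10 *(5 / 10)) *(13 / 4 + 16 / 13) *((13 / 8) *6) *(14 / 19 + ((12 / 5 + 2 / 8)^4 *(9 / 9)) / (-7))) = -31277719387 / 89600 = -349081.69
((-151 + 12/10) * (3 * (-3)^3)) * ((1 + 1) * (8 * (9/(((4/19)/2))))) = 82995192/5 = 16599038.40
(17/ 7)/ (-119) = -1/ 49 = -0.02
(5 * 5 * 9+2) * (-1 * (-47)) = 10669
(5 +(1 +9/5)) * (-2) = -15.60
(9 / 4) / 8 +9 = 9.28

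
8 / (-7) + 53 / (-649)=-5563 / 4543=-1.22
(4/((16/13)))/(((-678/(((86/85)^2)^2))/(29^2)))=-74755502666/17696011875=-4.22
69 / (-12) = -23 / 4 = -5.75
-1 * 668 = -668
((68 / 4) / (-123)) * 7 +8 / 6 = 15 / 41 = 0.37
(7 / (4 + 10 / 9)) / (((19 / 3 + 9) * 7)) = 27 / 2116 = 0.01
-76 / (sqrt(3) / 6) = -263.27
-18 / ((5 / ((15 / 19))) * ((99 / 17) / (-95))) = 510 / 11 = 46.36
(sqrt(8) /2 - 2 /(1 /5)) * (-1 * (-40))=-400+ 40 * sqrt(2)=-343.43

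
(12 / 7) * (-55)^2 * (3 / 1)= 15557.14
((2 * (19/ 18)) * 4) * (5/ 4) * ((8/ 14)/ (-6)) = -190/ 189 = -1.01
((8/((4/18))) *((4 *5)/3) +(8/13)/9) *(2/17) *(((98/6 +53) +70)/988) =308968/77571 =3.98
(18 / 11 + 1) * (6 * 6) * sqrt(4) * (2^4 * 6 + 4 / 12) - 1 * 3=201111 / 11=18282.82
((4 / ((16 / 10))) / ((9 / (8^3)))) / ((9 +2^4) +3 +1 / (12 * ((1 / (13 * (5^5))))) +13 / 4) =0.04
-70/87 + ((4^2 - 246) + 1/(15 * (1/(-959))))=-42737/145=-294.74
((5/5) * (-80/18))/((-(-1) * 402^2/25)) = -250/363609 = -0.00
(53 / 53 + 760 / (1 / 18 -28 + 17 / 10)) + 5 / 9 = -291266 / 10629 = -27.40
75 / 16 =4.69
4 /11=0.36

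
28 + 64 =92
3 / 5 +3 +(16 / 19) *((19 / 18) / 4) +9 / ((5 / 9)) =901 / 45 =20.02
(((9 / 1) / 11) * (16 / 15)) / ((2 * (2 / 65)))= 156 / 11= 14.18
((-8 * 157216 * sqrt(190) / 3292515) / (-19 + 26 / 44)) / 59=27670016 * sqrt(190) / 78674645925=0.00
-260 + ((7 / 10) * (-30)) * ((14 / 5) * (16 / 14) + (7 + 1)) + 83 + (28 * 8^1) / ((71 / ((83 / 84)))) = -435673 / 1065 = -409.08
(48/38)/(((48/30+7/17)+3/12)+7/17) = 2720/5757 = 0.47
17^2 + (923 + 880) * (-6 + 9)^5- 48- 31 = 438339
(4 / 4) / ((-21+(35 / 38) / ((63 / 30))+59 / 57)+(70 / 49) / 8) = -0.05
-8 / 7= -1.14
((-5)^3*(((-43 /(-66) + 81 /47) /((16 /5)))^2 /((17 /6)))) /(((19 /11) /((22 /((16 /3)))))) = -169602153125 /2922524672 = -58.03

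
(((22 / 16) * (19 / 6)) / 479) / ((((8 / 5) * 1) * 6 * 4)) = 1045 / 4414464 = 0.00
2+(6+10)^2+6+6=270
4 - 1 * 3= 1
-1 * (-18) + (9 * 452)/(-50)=-1584/25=-63.36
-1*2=-2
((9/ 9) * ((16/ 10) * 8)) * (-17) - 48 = -1328/ 5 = -265.60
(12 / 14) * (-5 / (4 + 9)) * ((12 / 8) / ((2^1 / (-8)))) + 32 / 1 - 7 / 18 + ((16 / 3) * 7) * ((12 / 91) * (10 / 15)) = 60395 / 1638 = 36.87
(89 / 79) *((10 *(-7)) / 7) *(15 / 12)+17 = 2.92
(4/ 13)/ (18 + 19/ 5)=20/ 1417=0.01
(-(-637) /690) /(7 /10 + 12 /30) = 637 /759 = 0.84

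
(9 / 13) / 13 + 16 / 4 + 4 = 1361 / 169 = 8.05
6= 6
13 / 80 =0.16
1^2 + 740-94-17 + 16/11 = 6946/11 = 631.45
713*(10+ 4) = 9982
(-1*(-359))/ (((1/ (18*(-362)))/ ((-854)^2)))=-1706048077104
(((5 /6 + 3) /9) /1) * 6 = 23 /9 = 2.56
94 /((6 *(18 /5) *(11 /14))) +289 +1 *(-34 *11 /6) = 68965 /297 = 232.21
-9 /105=-0.09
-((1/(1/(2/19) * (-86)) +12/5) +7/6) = -87389/24510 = -3.57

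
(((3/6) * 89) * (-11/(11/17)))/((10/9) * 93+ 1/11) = -49929/6826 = -7.31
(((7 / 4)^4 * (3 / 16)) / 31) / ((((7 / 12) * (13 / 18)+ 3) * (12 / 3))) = 194481 / 46917632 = 0.00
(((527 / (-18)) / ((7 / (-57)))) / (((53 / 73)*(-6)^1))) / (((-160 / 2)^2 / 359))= -262410691 / 85478400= -3.07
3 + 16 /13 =55 /13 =4.23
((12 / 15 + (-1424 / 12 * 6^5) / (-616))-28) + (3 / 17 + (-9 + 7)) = 9614281 / 6545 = 1468.95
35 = 35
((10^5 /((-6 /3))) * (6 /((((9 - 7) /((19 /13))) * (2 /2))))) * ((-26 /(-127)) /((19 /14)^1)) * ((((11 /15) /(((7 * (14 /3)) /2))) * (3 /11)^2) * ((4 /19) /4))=-1080000 /185801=-5.81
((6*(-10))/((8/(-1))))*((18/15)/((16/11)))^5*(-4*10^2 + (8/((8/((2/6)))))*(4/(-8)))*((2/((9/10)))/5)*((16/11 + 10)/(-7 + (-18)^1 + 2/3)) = 179385968223/747520000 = 239.97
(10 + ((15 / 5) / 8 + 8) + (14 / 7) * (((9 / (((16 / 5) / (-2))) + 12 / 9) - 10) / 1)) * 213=-17395 / 8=-2174.38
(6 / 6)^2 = 1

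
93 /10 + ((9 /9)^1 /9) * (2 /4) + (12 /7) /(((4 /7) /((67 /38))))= 25043 /1710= 14.65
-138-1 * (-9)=-129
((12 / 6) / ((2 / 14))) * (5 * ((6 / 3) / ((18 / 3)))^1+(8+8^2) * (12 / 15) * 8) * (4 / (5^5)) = 388472 / 46875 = 8.29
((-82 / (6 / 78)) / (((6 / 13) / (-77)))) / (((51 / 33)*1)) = 5868863 / 51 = 115075.75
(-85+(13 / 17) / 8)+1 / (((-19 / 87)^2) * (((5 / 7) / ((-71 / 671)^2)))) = -9347749879527 / 110525160680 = -84.58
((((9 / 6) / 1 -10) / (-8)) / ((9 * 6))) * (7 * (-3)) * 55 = -6545 / 288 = -22.73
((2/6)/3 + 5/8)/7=53/504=0.11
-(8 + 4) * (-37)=444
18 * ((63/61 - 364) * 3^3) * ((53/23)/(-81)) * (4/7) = 4023336/1403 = 2867.67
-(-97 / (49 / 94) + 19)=8187 / 49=167.08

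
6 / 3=2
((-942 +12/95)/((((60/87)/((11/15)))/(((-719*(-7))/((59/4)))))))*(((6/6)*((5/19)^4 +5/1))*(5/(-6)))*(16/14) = 1628898.67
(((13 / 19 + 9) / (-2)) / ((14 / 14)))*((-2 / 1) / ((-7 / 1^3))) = -1.38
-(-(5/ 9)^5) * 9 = 3125/ 6561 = 0.48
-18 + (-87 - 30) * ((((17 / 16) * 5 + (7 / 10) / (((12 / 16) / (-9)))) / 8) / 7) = -51741 / 4480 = -11.55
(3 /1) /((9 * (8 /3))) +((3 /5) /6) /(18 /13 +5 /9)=1603 /9080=0.18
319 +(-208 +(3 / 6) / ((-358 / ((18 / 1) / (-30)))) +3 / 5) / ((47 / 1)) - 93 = 37284271 / 168260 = 221.59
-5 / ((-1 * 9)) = 5 / 9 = 0.56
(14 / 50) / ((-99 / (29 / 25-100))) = 17297 / 61875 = 0.28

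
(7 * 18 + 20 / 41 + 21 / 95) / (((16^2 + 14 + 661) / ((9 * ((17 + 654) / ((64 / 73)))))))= 217571660757 / 232079680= 937.49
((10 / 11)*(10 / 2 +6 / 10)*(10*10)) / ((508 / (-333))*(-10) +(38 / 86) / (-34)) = 2726337600 / 81626963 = 33.40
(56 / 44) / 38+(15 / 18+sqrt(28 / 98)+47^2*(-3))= -8309171 / 1254+sqrt(14) / 7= -6625.60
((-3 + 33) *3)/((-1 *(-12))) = 15/2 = 7.50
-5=-5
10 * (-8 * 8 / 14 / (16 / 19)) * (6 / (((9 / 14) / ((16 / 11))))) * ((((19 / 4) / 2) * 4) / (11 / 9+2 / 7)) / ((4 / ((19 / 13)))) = -242592 / 143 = -1696.45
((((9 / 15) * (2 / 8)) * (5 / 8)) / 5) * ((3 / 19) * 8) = 9 / 380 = 0.02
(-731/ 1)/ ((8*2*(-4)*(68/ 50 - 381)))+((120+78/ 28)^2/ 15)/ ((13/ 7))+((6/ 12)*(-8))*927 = -3166.83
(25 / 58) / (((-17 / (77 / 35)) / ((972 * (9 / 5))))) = -48114 / 493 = -97.59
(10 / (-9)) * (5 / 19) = -50 / 171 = -0.29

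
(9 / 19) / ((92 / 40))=90 / 437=0.21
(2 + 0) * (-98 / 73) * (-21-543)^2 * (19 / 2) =-592294752 / 73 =-8113626.74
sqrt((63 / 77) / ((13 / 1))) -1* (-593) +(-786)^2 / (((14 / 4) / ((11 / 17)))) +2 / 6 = 114807.97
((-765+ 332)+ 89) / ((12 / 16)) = -1376 / 3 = -458.67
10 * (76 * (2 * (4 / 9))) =6080 / 9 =675.56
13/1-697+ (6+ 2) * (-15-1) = -812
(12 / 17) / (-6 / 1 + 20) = 6 / 119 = 0.05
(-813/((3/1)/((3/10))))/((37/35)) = -5691/74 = -76.91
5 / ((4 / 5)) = 25 / 4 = 6.25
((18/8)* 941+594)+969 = 14721/4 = 3680.25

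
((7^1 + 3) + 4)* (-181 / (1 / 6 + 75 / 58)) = -220458 / 127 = -1735.89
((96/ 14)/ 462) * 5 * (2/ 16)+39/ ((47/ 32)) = 672907/ 25333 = 26.56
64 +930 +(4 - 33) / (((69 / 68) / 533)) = -14238.99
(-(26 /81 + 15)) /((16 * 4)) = -0.24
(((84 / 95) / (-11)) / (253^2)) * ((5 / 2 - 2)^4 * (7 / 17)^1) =-147 / 4548479540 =-0.00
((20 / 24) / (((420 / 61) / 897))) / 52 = 1403 / 672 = 2.09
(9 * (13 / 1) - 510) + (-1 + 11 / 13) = -5111 / 13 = -393.15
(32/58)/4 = 4/29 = 0.14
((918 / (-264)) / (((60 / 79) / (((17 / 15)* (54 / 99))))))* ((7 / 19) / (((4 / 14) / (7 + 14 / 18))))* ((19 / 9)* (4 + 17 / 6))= -321072353 / 784080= -409.49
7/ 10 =0.70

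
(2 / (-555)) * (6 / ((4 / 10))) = -2 / 37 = -0.05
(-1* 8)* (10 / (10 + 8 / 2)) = -40 / 7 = -5.71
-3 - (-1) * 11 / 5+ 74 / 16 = 153 / 40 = 3.82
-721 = -721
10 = 10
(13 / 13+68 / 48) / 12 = 29 / 144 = 0.20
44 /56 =11 /14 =0.79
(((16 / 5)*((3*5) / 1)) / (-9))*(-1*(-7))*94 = -10528 / 3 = -3509.33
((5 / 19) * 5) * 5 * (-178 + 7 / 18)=-399625 / 342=-1168.49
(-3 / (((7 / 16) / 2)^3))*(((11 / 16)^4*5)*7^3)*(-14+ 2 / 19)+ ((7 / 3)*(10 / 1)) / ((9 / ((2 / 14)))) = 782708050 / 513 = 1525746.69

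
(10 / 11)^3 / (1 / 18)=18000 / 1331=13.52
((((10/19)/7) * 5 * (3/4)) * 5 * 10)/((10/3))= 1125/266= 4.23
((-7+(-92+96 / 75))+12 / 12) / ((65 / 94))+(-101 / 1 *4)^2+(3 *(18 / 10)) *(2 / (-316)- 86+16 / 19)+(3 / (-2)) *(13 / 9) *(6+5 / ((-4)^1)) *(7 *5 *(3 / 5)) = 162400.12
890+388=1278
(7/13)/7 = 1/13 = 0.08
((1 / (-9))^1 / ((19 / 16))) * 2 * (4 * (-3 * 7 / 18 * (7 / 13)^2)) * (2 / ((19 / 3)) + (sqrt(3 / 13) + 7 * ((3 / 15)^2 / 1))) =21952 * sqrt(39) / 1127061 + 6212416 / 41181075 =0.27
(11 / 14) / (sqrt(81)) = 11 / 126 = 0.09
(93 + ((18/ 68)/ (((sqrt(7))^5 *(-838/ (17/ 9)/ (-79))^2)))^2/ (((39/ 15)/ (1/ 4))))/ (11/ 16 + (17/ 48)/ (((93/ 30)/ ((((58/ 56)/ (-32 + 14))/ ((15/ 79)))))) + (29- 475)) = -402586558674845404207163/ 1927857689988146839628524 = -0.21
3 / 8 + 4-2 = 19 / 8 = 2.38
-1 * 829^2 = -687241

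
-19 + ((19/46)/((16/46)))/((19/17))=-287/16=-17.94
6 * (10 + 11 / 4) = 153 / 2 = 76.50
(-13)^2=169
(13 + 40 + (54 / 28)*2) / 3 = 398 / 21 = 18.95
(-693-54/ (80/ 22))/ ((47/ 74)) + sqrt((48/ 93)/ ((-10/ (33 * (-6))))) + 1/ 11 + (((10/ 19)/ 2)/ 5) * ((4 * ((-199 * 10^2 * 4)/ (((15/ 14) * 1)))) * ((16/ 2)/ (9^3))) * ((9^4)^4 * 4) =-124969197166032838145551/ 98230 + 12 * sqrt(1705)/ 155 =-1272210090257893085.94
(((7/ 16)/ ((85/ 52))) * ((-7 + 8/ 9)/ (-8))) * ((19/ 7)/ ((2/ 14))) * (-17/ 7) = -2717/ 288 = -9.43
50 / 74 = 25 / 37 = 0.68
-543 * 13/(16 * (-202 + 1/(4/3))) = 7059/3220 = 2.19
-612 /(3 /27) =-5508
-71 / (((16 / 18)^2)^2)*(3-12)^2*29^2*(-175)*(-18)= -49979275842825 / 2048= -24403943282.63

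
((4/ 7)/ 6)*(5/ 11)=10/ 231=0.04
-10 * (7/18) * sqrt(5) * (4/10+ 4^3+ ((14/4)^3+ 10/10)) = -30317 * sqrt(5)/72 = -941.54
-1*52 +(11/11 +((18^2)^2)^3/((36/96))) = 3084883683803085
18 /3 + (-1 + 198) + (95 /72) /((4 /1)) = 58559 /288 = 203.33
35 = 35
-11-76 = -87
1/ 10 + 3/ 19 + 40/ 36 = 2341/ 1710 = 1.37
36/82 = 18/41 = 0.44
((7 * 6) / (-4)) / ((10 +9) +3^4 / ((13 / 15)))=-273 / 2924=-0.09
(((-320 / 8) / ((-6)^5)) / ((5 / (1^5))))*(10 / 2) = 5 / 972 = 0.01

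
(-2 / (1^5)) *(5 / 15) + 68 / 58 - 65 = -5611 / 87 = -64.49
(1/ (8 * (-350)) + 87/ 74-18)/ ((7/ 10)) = -1743037/ 72520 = -24.04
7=7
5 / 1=5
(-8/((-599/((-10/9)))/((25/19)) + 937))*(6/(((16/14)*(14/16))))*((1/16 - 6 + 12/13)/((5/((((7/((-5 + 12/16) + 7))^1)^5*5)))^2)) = 4728569811173376000/2316808577635123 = 2040.98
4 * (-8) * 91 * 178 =-518336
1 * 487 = 487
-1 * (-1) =1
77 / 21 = 11 / 3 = 3.67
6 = 6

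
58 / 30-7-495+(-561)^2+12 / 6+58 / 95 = 17910742 / 57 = 314223.54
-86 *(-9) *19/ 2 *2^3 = 58824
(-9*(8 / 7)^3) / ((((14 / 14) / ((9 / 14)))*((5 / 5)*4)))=-5184 / 2401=-2.16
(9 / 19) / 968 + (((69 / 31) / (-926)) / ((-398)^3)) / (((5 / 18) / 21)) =2544995333187 / 5200808717813060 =0.00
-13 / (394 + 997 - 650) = -0.02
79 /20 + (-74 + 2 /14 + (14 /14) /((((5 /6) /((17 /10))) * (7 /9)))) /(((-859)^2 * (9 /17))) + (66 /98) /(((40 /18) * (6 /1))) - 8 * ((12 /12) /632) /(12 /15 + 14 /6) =965687567344669 /241646139894600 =4.00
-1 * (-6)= 6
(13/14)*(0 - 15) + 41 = 27.07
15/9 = 5/3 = 1.67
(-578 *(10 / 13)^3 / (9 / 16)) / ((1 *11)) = -9248000 / 217503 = -42.52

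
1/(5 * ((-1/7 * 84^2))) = -1/5040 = -0.00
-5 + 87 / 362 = -1723 / 362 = -4.76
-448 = -448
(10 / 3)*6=20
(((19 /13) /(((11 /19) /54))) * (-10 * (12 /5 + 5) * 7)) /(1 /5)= -50489460 /143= -353073.15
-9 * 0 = 0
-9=-9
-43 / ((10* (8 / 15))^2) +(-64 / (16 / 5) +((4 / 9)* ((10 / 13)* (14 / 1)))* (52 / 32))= -31643 / 2304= -13.73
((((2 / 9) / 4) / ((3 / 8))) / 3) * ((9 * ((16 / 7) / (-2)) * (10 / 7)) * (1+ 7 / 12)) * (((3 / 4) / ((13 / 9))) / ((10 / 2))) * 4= -304 / 637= -0.48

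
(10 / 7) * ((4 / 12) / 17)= 10 / 357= 0.03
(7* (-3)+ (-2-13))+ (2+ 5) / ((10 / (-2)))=-187 / 5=-37.40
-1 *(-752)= 752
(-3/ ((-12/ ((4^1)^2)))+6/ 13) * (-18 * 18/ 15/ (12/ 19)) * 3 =-29754/ 65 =-457.75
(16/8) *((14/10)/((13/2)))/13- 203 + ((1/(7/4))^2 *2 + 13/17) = -141867386/703885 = -201.55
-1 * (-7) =7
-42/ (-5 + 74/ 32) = 15.63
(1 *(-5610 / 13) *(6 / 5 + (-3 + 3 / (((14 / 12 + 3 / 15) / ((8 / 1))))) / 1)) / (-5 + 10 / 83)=11144078 / 7995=1393.88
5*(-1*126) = -630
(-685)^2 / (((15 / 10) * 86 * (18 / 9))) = 1818.70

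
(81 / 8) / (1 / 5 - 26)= -135 / 344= -0.39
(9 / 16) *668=1503 / 4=375.75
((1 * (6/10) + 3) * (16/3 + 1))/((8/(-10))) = -57/2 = -28.50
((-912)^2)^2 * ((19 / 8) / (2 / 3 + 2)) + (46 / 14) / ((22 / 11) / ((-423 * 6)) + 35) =191554413708507651 / 310898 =616132666368.09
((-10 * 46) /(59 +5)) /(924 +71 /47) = -5405 /695984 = -0.01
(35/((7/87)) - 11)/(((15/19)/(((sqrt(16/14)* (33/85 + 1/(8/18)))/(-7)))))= -1204372* sqrt(14)/20825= -216.39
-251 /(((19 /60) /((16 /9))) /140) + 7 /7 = -197276.19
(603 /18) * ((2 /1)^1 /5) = 67 /5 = 13.40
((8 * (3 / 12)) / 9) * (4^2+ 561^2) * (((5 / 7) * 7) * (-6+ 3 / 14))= -14163165 / 7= -2023309.29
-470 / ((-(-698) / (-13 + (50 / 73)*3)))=187765 / 25477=7.37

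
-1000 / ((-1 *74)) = 500 / 37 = 13.51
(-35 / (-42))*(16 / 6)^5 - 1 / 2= 163111 / 1458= 111.87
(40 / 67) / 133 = 40 / 8911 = 0.00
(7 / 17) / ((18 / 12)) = 14 / 51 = 0.27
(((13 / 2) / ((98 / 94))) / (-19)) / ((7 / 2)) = -611 / 6517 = -0.09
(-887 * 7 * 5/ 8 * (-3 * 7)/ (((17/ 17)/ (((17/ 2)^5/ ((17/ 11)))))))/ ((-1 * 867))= -690844385/ 256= -2698610.88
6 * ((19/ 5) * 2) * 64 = 14592/ 5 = 2918.40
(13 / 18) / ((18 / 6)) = 13 / 54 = 0.24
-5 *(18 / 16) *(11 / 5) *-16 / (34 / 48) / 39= 1584 / 221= 7.17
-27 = -27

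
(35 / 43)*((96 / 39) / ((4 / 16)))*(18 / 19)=80640 / 10621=7.59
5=5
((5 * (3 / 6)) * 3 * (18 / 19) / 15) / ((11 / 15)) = 135 / 209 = 0.65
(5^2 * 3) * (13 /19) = 975 /19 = 51.32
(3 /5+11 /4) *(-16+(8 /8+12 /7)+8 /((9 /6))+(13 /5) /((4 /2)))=-22.29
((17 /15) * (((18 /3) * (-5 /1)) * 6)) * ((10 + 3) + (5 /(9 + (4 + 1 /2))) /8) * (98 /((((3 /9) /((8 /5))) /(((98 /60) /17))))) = -27064072 /225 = -120284.76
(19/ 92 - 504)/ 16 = -46349/ 1472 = -31.49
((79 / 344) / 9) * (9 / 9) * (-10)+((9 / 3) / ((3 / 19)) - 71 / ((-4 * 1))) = 36.49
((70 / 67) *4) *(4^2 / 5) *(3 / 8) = 336 / 67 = 5.01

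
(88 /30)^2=1936 /225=8.60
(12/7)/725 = 0.00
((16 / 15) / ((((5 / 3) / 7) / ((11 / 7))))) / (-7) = -176 / 175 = -1.01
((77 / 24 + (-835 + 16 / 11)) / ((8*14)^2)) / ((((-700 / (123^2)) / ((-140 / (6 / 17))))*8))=-6264335593 / 88309760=-70.94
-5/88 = -0.06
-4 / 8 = -1 / 2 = -0.50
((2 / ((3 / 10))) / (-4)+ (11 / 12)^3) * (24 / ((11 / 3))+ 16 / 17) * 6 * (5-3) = -271075 / 3366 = -80.53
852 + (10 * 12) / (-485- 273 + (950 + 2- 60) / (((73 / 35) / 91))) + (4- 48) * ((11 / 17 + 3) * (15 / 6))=3558274404 / 7892777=450.83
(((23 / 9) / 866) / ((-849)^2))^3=12167 / 177307597759383851063013683784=0.00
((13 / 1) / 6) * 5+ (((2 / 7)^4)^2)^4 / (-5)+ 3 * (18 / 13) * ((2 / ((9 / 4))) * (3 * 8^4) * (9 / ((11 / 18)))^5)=2180499784569555395787660834405221138402864027 / 69368980732216488963164749231897890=31433354815.85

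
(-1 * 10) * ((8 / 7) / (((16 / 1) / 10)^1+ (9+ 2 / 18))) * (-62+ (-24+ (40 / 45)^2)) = 197200 / 2169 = 90.92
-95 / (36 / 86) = -4085 / 18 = -226.94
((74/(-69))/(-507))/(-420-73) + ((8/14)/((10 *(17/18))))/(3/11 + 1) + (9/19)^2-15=-22465890721354/1525377217455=-14.73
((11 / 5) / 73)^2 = 121 / 133225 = 0.00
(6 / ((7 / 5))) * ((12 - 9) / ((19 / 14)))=180 / 19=9.47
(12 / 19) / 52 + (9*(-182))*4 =-1618341 / 247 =-6551.99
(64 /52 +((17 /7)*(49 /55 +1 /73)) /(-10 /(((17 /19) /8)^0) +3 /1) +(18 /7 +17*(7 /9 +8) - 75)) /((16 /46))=20570529113 /92071980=223.42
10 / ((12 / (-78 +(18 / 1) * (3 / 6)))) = -115 / 2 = -57.50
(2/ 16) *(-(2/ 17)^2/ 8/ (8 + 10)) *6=-1/ 13872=-0.00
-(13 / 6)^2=-169 / 36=-4.69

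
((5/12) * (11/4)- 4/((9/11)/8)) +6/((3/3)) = -4603/144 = -31.97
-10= -10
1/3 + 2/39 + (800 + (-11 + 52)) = 10938/13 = 841.38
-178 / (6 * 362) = -89 / 1086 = -0.08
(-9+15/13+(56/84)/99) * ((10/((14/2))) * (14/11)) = -605360/42471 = -14.25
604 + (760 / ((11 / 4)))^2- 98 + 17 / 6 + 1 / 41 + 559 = 2305219453 / 29766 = 77444.72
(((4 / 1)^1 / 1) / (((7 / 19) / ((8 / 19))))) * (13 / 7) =416 / 49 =8.49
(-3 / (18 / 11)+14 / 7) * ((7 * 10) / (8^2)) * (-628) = -5495 / 48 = -114.48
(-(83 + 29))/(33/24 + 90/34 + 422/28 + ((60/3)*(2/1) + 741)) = -106624/761689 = -0.14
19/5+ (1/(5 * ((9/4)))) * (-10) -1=1.91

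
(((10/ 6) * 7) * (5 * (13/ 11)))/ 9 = 2275/ 297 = 7.66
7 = 7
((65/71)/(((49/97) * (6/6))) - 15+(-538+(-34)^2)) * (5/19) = 10520710/66101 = 159.16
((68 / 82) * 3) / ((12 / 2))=17 / 41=0.41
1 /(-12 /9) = -3 /4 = -0.75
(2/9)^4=16/6561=0.00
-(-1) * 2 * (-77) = -154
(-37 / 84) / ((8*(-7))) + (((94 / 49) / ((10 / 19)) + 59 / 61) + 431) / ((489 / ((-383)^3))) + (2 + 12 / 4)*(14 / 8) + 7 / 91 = -152154724119938741 / 3040171680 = -50048069.69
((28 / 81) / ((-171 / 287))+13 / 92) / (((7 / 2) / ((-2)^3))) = 2236996 / 2230011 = 1.00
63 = 63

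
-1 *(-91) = 91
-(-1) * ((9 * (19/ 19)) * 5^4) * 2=11250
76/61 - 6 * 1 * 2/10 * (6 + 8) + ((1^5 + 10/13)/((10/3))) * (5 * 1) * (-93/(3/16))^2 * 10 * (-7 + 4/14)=-1216691010904/27755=-43836822.59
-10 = -10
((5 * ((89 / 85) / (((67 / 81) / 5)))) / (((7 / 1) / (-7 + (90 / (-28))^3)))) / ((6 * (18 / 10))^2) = -1227454625 / 787604832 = -1.56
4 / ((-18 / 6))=-4 / 3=-1.33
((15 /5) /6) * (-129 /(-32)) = 2.02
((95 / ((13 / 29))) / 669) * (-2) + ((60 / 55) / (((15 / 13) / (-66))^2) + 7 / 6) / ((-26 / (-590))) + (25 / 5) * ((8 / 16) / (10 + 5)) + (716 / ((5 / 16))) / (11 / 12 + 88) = 289265975681 / 3569115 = 81046.98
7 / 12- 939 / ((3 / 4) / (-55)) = 826327 / 12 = 68860.58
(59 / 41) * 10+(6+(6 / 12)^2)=3385 / 164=20.64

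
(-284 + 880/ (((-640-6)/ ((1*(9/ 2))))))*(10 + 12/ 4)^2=-15837328/ 323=-49031.98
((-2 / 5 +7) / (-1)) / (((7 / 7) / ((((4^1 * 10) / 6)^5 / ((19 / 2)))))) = -14080000 / 1539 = -9148.80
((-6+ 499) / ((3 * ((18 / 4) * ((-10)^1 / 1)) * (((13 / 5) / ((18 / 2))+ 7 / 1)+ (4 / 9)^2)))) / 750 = -0.00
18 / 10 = 9 / 5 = 1.80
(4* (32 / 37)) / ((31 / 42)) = 5376 / 1147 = 4.69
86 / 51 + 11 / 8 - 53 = -20375 / 408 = -49.94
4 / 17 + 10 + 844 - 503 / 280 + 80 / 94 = 190898023 / 223720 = 853.29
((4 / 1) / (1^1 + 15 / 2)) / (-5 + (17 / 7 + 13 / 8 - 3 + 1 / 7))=-448 / 3621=-0.12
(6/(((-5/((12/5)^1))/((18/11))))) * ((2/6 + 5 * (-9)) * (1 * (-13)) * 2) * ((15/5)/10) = -2257632/1375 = -1641.91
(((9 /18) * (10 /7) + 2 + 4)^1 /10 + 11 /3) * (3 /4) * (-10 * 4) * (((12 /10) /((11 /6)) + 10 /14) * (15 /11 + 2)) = -17763589 /29645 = -599.21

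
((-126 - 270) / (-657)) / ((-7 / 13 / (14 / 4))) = -286 / 73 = -3.92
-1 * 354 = -354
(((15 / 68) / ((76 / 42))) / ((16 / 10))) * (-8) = -1575 / 2584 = -0.61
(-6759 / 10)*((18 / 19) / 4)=-60831 / 380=-160.08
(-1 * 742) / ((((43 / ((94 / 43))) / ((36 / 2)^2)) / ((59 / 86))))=-666651384 / 79507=-8384.81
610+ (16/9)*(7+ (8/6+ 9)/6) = 50666/81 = 625.51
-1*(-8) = 8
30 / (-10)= -3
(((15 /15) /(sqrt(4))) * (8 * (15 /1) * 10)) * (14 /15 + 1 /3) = 760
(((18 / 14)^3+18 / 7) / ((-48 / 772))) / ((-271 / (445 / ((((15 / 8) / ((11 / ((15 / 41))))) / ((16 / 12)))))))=11093456264 / 4182885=2652.11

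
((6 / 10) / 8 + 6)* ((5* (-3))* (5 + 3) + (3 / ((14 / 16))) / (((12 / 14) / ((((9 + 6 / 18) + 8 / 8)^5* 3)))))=85880163 / 10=8588016.30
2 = 2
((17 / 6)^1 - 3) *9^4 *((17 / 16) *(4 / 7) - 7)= 391473 / 56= 6990.59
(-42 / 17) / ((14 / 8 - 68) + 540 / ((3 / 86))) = -168 / 1048135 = -0.00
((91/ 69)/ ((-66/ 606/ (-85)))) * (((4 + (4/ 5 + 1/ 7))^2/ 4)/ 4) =668045209/ 425040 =1571.72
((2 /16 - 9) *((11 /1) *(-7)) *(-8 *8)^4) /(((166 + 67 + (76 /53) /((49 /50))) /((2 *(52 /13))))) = 238199540547584 /608901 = 391195843.90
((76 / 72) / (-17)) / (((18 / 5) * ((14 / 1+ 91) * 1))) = -19 / 115668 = -0.00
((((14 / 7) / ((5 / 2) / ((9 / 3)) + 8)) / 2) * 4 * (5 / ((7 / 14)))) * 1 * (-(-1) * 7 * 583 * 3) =55440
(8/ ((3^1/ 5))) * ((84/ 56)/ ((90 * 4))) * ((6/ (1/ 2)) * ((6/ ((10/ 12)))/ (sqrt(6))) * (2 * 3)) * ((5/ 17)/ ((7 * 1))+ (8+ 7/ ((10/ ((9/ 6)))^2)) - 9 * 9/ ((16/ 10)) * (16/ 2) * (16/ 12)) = -75941109 * sqrt(6)/ 29750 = -6252.67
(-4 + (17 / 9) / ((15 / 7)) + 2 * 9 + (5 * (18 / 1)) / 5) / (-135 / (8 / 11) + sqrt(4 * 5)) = -390632 / 2203945 - 568192 * sqrt(5) / 297532575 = -0.18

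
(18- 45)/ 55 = -27/ 55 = -0.49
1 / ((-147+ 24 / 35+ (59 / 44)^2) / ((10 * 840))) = -569184000 / 9792421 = -58.12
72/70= 36/35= 1.03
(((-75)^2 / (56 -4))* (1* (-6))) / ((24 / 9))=-50625 / 208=-243.39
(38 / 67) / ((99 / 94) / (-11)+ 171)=3572 / 1076355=0.00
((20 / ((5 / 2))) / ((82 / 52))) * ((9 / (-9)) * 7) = -1456 / 41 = -35.51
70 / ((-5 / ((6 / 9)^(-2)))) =-63 / 2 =-31.50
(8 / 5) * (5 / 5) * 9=72 / 5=14.40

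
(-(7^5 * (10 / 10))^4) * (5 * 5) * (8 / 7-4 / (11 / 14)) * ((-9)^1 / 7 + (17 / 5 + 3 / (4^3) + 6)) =2828057753423087226055 / 44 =64274039850524709683.07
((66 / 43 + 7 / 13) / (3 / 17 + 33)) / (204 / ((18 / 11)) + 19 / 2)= 19703 / 42299530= 0.00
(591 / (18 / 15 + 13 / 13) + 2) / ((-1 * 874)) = -2977 / 9614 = -0.31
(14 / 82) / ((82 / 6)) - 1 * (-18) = 30279 / 1681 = 18.01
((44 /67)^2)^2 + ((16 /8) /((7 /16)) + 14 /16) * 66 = 202925979553 /564231388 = 359.65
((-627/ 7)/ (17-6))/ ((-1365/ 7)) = 19/ 455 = 0.04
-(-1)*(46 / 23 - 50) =-48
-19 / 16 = -1.19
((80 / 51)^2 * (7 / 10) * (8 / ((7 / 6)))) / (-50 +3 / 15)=-51200 / 215883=-0.24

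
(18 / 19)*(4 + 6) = 180 / 19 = 9.47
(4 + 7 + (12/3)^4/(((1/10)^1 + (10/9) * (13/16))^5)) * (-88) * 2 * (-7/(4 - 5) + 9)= -4548898349771243776/6131066257801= -741942.45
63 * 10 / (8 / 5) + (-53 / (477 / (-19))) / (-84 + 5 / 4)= 4691621 / 11916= 393.72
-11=-11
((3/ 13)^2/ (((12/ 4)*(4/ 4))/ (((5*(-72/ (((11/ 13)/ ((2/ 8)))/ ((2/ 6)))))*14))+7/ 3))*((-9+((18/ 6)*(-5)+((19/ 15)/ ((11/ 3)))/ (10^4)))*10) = -2494796409/ 454275250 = -5.49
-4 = -4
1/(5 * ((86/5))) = 1/86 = 0.01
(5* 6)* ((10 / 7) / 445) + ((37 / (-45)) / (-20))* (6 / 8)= 95051 / 747600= 0.13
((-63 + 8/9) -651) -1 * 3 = -6445/9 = -716.11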